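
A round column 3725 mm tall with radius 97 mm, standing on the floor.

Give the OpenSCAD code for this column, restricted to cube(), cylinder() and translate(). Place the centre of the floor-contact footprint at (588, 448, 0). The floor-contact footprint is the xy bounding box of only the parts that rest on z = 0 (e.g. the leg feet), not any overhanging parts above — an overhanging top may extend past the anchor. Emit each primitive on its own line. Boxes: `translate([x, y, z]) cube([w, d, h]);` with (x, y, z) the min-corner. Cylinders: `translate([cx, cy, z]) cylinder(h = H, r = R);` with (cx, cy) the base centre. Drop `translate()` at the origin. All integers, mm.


translate([588, 448, 0]) cylinder(h = 3725, r = 97);


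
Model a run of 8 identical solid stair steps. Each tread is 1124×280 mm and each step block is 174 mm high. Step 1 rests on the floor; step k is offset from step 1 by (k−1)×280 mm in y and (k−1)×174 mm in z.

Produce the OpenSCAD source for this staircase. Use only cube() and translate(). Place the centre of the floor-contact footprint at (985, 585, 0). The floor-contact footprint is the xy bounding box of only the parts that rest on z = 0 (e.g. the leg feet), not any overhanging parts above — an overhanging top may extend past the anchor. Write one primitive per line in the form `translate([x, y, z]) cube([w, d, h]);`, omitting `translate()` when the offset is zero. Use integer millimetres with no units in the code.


translate([423, 445, 0]) cube([1124, 280, 174]);
translate([423, 725, 174]) cube([1124, 280, 174]);
translate([423, 1005, 348]) cube([1124, 280, 174]);
translate([423, 1285, 522]) cube([1124, 280, 174]);
translate([423, 1565, 696]) cube([1124, 280, 174]);
translate([423, 1845, 870]) cube([1124, 280, 174]);
translate([423, 2125, 1044]) cube([1124, 280, 174]);
translate([423, 2405, 1218]) cube([1124, 280, 174]);


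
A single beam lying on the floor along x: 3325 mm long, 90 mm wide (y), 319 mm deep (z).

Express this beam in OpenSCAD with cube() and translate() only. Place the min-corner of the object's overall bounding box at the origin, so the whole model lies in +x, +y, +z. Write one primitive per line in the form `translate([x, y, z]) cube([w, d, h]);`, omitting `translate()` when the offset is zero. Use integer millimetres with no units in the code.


cube([3325, 90, 319]);


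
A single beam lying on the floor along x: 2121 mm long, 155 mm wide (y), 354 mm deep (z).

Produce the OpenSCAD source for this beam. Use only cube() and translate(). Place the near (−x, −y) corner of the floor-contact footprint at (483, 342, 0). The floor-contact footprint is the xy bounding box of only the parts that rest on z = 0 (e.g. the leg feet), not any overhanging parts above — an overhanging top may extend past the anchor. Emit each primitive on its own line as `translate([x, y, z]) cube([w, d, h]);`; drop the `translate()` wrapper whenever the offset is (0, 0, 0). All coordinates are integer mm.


translate([483, 342, 0]) cube([2121, 155, 354]);


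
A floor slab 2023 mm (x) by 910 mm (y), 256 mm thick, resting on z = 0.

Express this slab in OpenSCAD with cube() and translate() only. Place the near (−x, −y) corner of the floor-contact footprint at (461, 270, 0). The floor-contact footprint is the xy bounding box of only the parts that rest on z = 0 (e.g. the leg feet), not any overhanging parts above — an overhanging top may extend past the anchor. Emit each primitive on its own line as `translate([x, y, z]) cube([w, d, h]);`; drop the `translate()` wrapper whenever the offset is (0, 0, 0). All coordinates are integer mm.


translate([461, 270, 0]) cube([2023, 910, 256]);


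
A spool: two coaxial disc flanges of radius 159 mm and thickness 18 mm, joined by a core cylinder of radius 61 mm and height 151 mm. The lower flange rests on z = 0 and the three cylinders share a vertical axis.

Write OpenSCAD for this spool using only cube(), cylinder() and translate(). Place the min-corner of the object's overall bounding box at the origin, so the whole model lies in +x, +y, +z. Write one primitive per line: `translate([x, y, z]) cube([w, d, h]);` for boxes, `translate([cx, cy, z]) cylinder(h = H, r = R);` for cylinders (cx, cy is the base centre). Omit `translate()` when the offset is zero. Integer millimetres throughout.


translate([159, 159, 0]) cylinder(h = 18, r = 159);
translate([159, 159, 18]) cylinder(h = 151, r = 61);
translate([159, 159, 169]) cylinder(h = 18, r = 159);


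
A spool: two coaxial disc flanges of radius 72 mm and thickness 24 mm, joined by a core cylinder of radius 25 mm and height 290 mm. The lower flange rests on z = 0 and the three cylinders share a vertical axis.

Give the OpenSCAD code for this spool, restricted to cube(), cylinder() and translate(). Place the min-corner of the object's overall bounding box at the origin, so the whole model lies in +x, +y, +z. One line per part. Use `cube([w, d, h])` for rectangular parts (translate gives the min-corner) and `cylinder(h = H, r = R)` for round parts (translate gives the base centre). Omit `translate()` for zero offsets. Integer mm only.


translate([72, 72, 0]) cylinder(h = 24, r = 72);
translate([72, 72, 24]) cylinder(h = 290, r = 25);
translate([72, 72, 314]) cylinder(h = 24, r = 72);


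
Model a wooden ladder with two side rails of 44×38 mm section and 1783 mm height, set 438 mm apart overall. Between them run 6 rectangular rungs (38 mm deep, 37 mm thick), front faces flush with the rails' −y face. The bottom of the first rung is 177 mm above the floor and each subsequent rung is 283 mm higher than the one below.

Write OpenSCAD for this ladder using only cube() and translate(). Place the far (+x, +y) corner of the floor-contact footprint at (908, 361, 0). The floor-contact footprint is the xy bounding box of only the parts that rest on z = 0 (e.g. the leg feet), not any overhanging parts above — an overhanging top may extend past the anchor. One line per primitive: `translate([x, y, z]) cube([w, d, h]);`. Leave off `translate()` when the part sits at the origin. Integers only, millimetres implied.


translate([470, 323, 0]) cube([44, 38, 1783]);
translate([864, 323, 0]) cube([44, 38, 1783]);
translate([514, 323, 177]) cube([350, 38, 37]);
translate([514, 323, 460]) cube([350, 38, 37]);
translate([514, 323, 743]) cube([350, 38, 37]);
translate([514, 323, 1026]) cube([350, 38, 37]);
translate([514, 323, 1309]) cube([350, 38, 37]);
translate([514, 323, 1592]) cube([350, 38, 37]);


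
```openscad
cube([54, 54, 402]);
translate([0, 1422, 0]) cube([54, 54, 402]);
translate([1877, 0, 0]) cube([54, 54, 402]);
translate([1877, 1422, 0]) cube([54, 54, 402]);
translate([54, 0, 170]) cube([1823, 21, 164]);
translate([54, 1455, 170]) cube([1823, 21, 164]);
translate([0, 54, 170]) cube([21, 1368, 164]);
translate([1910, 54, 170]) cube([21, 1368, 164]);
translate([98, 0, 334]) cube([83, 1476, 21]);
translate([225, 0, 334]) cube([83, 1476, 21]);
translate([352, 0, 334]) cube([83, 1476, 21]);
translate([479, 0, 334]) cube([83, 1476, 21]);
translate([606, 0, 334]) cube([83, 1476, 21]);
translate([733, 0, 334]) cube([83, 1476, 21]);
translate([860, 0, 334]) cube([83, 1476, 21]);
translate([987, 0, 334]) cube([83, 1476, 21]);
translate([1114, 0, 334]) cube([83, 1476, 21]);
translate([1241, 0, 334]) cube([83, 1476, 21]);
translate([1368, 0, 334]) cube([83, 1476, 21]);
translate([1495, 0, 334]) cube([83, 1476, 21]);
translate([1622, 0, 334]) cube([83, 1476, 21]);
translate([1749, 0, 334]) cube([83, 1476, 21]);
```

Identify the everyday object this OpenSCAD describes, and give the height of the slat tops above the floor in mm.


A bed frame. The slat-top height is 355 mm.

Four posts, four rails, and a row of slats — a bed frame. Slats sit on the rails at z = 170 + 164 = 334; with slat thickness 21, the top is 355 mm.


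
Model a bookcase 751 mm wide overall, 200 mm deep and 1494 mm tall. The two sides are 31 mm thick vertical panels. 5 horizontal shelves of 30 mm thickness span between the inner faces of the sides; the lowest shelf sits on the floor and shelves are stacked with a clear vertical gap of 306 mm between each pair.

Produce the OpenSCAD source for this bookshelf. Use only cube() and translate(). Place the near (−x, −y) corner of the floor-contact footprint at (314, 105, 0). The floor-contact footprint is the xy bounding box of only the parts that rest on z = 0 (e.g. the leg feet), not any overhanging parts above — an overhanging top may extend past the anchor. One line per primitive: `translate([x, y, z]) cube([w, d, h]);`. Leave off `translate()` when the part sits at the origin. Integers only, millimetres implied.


translate([314, 105, 0]) cube([31, 200, 1494]);
translate([1034, 105, 0]) cube([31, 200, 1494]);
translate([345, 105, 0]) cube([689, 200, 30]);
translate([345, 105, 336]) cube([689, 200, 30]);
translate([345, 105, 672]) cube([689, 200, 30]);
translate([345, 105, 1008]) cube([689, 200, 30]);
translate([345, 105, 1344]) cube([689, 200, 30]);


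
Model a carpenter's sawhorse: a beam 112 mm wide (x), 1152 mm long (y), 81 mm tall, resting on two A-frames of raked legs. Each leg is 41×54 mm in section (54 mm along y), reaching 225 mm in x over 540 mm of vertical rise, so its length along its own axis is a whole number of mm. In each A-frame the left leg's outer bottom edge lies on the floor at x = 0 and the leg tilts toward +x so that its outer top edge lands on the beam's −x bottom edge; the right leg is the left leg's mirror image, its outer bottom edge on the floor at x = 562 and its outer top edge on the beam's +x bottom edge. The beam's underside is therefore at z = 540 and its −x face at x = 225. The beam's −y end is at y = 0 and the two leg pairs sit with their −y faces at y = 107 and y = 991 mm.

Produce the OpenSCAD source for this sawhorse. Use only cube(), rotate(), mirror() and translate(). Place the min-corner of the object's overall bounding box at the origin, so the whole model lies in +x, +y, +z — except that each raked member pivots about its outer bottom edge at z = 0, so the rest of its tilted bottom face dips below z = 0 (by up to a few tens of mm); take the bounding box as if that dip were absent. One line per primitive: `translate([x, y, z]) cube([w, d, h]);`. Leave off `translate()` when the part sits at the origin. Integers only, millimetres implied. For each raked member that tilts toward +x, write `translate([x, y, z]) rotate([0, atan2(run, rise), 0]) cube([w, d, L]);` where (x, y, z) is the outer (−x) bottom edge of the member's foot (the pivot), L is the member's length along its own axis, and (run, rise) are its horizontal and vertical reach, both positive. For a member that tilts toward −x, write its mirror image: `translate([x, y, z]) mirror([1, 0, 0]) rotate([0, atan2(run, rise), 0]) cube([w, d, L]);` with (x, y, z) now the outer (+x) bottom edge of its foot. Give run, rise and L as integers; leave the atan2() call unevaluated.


translate([225, 0, 540]) cube([112, 1152, 81]);
translate([0, 107, 0]) rotate([0, atan2(225, 540), 0]) cube([41, 54, 585]);
translate([562, 107, 0]) mirror([1, 0, 0]) rotate([0, atan2(225, 540), 0]) cube([41, 54, 585]);
translate([0, 991, 0]) rotate([0, atan2(225, 540), 0]) cube([41, 54, 585]);
translate([562, 991, 0]) mirror([1, 0, 0]) rotate([0, atan2(225, 540), 0]) cube([41, 54, 585]);


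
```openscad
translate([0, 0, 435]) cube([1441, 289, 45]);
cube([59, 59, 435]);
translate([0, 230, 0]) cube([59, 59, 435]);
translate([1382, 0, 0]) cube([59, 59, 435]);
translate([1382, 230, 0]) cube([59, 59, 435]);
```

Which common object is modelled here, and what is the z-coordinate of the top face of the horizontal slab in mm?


A bench. The seat-top height is 480 mm.

A long slab on four corner posts — a bench. The slab sits at z = 435 with thickness 45, so the top is 435 + 45 = 480 mm.


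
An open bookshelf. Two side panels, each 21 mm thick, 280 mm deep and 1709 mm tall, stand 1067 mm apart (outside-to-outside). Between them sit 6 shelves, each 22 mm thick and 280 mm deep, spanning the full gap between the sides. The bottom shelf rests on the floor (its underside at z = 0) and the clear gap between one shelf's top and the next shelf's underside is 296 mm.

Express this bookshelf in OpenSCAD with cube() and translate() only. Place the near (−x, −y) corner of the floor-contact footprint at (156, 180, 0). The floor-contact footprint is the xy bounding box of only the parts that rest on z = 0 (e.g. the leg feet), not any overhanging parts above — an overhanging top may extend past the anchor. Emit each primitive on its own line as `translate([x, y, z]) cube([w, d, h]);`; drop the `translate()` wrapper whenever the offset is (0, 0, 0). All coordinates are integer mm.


translate([156, 180, 0]) cube([21, 280, 1709]);
translate([1202, 180, 0]) cube([21, 280, 1709]);
translate([177, 180, 0]) cube([1025, 280, 22]);
translate([177, 180, 318]) cube([1025, 280, 22]);
translate([177, 180, 636]) cube([1025, 280, 22]);
translate([177, 180, 954]) cube([1025, 280, 22]);
translate([177, 180, 1272]) cube([1025, 280, 22]);
translate([177, 180, 1590]) cube([1025, 280, 22]);


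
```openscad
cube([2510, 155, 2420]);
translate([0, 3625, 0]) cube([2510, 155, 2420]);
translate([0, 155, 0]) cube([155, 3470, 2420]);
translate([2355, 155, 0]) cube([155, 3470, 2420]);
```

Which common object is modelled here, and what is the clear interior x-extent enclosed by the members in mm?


A house (or room) frame. The interior width is 2200 mm.

Four 2420 mm walls enclosing a rectangle with no floor or roof — a room or house frame. Outside width is 2510 mm and wall thickness is 155 mm, so the interior width is 2510 − 2 × 155 = 2200 mm.


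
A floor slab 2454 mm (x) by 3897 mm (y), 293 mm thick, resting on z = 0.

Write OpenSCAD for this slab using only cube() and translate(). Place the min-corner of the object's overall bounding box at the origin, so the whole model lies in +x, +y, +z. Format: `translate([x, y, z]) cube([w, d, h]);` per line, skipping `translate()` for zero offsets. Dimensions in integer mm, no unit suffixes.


cube([2454, 3897, 293]);


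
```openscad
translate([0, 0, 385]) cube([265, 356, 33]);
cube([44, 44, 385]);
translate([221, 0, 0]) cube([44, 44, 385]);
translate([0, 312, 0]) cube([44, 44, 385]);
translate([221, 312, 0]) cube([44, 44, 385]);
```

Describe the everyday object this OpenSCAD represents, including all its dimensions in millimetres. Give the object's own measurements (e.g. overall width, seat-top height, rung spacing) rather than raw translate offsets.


A four-legged stool. The seat is a 265×356×33 mm slab whose top surface is at z = 418 mm; four square legs, each 44×44 mm in cross-section, run from the floor (z = 0) to the underside of the seat, each flush with a corner of the seat.


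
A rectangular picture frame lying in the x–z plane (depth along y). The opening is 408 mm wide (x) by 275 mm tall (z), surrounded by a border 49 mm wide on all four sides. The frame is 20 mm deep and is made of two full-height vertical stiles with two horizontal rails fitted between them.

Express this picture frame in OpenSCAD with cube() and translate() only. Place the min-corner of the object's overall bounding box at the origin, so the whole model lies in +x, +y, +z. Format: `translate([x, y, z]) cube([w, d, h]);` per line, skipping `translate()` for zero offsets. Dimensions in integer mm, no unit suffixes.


cube([49, 20, 373]);
translate([457, 0, 0]) cube([49, 20, 373]);
translate([49, 0, 0]) cube([408, 20, 49]);
translate([49, 0, 324]) cube([408, 20, 49]);


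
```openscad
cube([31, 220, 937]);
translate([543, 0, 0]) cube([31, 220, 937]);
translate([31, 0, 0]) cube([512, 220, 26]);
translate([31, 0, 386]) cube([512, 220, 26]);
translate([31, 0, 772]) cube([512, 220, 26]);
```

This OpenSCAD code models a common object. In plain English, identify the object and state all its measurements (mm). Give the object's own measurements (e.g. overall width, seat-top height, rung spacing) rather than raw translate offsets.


An open bookshelf. Two side panels, each 31 mm thick, 220 mm deep and 937 mm tall, stand 574 mm apart (outside-to-outside). Between them sit 3 shelves, each 26 mm thick and 220 mm deep, spanning the full gap between the sides. The bottom shelf rests on the floor (its underside at z = 0) and the clear gap between one shelf's top and the next shelf's underside is 360 mm.


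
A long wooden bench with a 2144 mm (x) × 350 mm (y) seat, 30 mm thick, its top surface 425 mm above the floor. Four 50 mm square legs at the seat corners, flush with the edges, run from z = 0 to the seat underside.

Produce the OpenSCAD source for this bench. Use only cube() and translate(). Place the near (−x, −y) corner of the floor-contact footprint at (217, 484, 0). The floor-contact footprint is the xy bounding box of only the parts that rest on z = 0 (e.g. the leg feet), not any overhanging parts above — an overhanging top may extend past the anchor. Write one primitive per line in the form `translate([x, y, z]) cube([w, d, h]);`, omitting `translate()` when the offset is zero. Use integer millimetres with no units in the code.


translate([217, 484, 395]) cube([2144, 350, 30]);
translate([217, 484, 0]) cube([50, 50, 395]);
translate([217, 784, 0]) cube([50, 50, 395]);
translate([2311, 484, 0]) cube([50, 50, 395]);
translate([2311, 784, 0]) cube([50, 50, 395]);


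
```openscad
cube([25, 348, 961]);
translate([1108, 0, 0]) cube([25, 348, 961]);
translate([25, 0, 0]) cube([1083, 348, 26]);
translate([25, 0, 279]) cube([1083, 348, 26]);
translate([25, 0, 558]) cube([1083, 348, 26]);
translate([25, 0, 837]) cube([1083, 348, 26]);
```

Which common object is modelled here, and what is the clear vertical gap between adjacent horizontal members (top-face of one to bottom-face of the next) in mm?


A bookshelf. The clear shelf gap is 253 mm.

Two tall side panels with 4 horizontal boards between them — a bookshelf. The first two shelf undersides are at z = 0 and z = 279; with shelf thickness 26, the clear gap is 279 − 0 − 26 = 253 mm.


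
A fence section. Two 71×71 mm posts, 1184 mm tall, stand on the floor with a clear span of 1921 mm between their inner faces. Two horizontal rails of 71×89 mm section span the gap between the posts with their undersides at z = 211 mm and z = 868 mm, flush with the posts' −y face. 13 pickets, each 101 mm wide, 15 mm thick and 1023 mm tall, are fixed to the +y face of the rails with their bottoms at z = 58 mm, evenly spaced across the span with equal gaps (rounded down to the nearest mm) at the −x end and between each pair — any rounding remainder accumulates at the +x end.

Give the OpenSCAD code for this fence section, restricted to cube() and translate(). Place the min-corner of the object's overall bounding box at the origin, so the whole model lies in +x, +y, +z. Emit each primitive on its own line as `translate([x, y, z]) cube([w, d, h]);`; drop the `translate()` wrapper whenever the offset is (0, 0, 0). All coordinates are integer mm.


cube([71, 71, 1184]);
translate([1992, 0, 0]) cube([71, 71, 1184]);
translate([71, 0, 211]) cube([1921, 71, 89]);
translate([71, 0, 868]) cube([1921, 71, 89]);
translate([114, 71, 58]) cube([101, 15, 1023]);
translate([258, 71, 58]) cube([101, 15, 1023]);
translate([402, 71, 58]) cube([101, 15, 1023]);
translate([546, 71, 58]) cube([101, 15, 1023]);
translate([690, 71, 58]) cube([101, 15, 1023]);
translate([834, 71, 58]) cube([101, 15, 1023]);
translate([978, 71, 58]) cube([101, 15, 1023]);
translate([1122, 71, 58]) cube([101, 15, 1023]);
translate([1266, 71, 58]) cube([101, 15, 1023]);
translate([1410, 71, 58]) cube([101, 15, 1023]);
translate([1554, 71, 58]) cube([101, 15, 1023]);
translate([1698, 71, 58]) cube([101, 15, 1023]);
translate([1842, 71, 58]) cube([101, 15, 1023]);


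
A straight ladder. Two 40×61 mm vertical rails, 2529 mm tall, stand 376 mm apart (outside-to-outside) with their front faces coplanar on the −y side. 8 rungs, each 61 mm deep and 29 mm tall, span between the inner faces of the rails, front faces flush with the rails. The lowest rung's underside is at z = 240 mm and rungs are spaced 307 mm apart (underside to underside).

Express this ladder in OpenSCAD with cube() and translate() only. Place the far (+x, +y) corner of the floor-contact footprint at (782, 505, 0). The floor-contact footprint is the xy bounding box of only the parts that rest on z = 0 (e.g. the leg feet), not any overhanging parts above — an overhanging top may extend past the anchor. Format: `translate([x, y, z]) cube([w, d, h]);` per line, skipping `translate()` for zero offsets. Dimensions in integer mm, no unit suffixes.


translate([406, 444, 0]) cube([40, 61, 2529]);
translate([742, 444, 0]) cube([40, 61, 2529]);
translate([446, 444, 240]) cube([296, 61, 29]);
translate([446, 444, 547]) cube([296, 61, 29]);
translate([446, 444, 854]) cube([296, 61, 29]);
translate([446, 444, 1161]) cube([296, 61, 29]);
translate([446, 444, 1468]) cube([296, 61, 29]);
translate([446, 444, 1775]) cube([296, 61, 29]);
translate([446, 444, 2082]) cube([296, 61, 29]);
translate([446, 444, 2389]) cube([296, 61, 29]);


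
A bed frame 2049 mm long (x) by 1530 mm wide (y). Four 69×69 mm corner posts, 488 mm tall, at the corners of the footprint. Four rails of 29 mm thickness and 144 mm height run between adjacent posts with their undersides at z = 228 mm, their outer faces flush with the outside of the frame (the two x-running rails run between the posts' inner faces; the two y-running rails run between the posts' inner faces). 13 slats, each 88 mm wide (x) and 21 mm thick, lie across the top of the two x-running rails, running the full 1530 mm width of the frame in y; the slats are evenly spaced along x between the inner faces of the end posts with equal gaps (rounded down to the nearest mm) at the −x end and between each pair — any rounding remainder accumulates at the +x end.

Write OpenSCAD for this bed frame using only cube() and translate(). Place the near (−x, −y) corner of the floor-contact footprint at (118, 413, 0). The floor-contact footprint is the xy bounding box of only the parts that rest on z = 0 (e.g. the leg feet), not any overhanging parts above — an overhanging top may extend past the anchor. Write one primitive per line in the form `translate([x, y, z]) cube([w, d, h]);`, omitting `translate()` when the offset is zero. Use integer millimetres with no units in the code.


translate([118, 413, 0]) cube([69, 69, 488]);
translate([118, 1874, 0]) cube([69, 69, 488]);
translate([2098, 413, 0]) cube([69, 69, 488]);
translate([2098, 1874, 0]) cube([69, 69, 488]);
translate([187, 413, 228]) cube([1911, 29, 144]);
translate([187, 1914, 228]) cube([1911, 29, 144]);
translate([118, 482, 228]) cube([29, 1392, 144]);
translate([2138, 482, 228]) cube([29, 1392, 144]);
translate([241, 413, 372]) cube([88, 1530, 21]);
translate([383, 413, 372]) cube([88, 1530, 21]);
translate([525, 413, 372]) cube([88, 1530, 21]);
translate([667, 413, 372]) cube([88, 1530, 21]);
translate([809, 413, 372]) cube([88, 1530, 21]);
translate([951, 413, 372]) cube([88, 1530, 21]);
translate([1093, 413, 372]) cube([88, 1530, 21]);
translate([1235, 413, 372]) cube([88, 1530, 21]);
translate([1377, 413, 372]) cube([88, 1530, 21]);
translate([1519, 413, 372]) cube([88, 1530, 21]);
translate([1661, 413, 372]) cube([88, 1530, 21]);
translate([1803, 413, 372]) cube([88, 1530, 21]);
translate([1945, 413, 372]) cube([88, 1530, 21]);


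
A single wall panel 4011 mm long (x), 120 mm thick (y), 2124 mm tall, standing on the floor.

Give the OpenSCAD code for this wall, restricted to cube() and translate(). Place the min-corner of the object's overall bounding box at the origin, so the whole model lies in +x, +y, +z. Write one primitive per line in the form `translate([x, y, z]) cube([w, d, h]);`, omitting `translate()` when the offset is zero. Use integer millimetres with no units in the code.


cube([4011, 120, 2124]);


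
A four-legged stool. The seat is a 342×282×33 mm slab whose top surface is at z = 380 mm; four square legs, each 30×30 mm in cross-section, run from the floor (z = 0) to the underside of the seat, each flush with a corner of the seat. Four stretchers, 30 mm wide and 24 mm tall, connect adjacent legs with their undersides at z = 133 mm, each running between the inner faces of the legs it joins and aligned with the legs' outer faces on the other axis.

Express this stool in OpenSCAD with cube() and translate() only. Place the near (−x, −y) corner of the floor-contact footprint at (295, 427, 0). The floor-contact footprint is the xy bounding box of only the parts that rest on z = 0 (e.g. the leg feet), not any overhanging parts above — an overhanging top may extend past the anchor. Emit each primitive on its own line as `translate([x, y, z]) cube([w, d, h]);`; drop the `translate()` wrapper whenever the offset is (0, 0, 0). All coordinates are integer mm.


translate([295, 427, 347]) cube([342, 282, 33]);
translate([295, 427, 0]) cube([30, 30, 347]);
translate([607, 427, 0]) cube([30, 30, 347]);
translate([295, 679, 0]) cube([30, 30, 347]);
translate([607, 679, 0]) cube([30, 30, 347]);
translate([325, 427, 133]) cube([282, 30, 24]);
translate([325, 679, 133]) cube([282, 30, 24]);
translate([295, 457, 133]) cube([30, 222, 24]);
translate([607, 457, 133]) cube([30, 222, 24]);


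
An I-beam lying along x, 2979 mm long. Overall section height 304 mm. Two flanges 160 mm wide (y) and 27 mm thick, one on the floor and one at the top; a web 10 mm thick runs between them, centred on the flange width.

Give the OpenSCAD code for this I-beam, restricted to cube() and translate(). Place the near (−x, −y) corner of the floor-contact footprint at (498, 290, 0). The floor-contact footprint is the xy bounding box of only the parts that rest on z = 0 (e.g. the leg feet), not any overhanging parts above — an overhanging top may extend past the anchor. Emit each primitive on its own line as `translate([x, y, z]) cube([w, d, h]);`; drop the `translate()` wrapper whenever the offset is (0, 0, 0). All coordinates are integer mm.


translate([498, 290, 0]) cube([2979, 160, 27]);
translate([498, 365, 27]) cube([2979, 10, 250]);
translate([498, 290, 277]) cube([2979, 160, 27]);


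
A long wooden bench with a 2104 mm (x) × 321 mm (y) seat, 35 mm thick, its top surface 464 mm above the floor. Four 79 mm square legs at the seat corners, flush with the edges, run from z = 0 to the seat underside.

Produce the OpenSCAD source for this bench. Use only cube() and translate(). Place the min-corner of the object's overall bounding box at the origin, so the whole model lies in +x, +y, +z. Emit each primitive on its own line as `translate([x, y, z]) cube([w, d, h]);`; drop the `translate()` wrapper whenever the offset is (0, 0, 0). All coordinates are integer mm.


translate([0, 0, 429]) cube([2104, 321, 35]);
cube([79, 79, 429]);
translate([0, 242, 0]) cube([79, 79, 429]);
translate([2025, 0, 0]) cube([79, 79, 429]);
translate([2025, 242, 0]) cube([79, 79, 429]);


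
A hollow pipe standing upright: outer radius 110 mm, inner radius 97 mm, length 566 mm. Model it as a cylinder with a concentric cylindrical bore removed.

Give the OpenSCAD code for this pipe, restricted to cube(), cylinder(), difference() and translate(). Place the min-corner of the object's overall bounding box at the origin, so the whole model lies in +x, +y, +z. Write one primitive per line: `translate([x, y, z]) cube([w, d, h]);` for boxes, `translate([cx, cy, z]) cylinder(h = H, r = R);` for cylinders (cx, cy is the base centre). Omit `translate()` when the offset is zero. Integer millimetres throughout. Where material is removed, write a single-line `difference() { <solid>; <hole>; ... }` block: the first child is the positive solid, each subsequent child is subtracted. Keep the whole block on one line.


difference() { translate([110, 110, 0]) cylinder(h = 566, r = 110); translate([110, 110, 0]) cylinder(h = 566, r = 97); }


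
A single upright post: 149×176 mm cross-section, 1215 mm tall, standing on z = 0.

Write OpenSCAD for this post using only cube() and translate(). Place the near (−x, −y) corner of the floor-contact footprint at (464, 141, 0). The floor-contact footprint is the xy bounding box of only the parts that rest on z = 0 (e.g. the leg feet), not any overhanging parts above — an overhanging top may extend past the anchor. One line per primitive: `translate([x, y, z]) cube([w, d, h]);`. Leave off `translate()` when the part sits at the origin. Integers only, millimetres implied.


translate([464, 141, 0]) cube([149, 176, 1215]);


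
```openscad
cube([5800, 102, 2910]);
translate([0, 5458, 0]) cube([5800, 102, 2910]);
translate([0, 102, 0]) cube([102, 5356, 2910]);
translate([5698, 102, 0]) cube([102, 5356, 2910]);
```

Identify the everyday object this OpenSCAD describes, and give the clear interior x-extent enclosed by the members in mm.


A house (or room) frame. The interior width is 5596 mm.

Four 2910 mm walls enclosing a rectangle with no floor or roof — a room or house frame. Outside width is 5800 mm and wall thickness is 102 mm, so the interior width is 5800 − 2 × 102 = 5596 mm.


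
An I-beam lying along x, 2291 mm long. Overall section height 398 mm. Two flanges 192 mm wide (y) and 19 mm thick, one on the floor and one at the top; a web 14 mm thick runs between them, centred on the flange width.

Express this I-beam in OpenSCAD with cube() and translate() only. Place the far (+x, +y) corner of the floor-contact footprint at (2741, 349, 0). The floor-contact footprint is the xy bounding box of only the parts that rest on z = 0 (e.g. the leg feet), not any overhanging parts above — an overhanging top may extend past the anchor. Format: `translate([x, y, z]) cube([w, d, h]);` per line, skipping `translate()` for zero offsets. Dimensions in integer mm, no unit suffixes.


translate([450, 157, 0]) cube([2291, 192, 19]);
translate([450, 246, 19]) cube([2291, 14, 360]);
translate([450, 157, 379]) cube([2291, 192, 19]);


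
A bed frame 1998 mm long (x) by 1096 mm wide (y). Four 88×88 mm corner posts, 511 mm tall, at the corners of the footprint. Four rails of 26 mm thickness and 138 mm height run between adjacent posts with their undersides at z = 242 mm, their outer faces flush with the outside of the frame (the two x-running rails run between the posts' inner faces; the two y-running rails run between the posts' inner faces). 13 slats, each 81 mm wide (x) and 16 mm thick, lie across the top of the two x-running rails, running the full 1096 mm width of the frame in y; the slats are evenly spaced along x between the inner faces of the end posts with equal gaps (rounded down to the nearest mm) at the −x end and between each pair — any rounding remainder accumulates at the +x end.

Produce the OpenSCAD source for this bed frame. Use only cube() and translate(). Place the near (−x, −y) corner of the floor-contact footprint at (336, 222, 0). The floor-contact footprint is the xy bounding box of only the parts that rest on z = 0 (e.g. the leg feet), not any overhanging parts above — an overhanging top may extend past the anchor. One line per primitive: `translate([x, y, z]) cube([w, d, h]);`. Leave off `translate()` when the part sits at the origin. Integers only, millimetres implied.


translate([336, 222, 0]) cube([88, 88, 511]);
translate([336, 1230, 0]) cube([88, 88, 511]);
translate([2246, 222, 0]) cube([88, 88, 511]);
translate([2246, 1230, 0]) cube([88, 88, 511]);
translate([424, 222, 242]) cube([1822, 26, 138]);
translate([424, 1292, 242]) cube([1822, 26, 138]);
translate([336, 310, 242]) cube([26, 920, 138]);
translate([2308, 310, 242]) cube([26, 920, 138]);
translate([478, 222, 380]) cube([81, 1096, 16]);
translate([613, 222, 380]) cube([81, 1096, 16]);
translate([748, 222, 380]) cube([81, 1096, 16]);
translate([883, 222, 380]) cube([81, 1096, 16]);
translate([1018, 222, 380]) cube([81, 1096, 16]);
translate([1153, 222, 380]) cube([81, 1096, 16]);
translate([1288, 222, 380]) cube([81, 1096, 16]);
translate([1423, 222, 380]) cube([81, 1096, 16]);
translate([1558, 222, 380]) cube([81, 1096, 16]);
translate([1693, 222, 380]) cube([81, 1096, 16]);
translate([1828, 222, 380]) cube([81, 1096, 16]);
translate([1963, 222, 380]) cube([81, 1096, 16]);
translate([2098, 222, 380]) cube([81, 1096, 16]);


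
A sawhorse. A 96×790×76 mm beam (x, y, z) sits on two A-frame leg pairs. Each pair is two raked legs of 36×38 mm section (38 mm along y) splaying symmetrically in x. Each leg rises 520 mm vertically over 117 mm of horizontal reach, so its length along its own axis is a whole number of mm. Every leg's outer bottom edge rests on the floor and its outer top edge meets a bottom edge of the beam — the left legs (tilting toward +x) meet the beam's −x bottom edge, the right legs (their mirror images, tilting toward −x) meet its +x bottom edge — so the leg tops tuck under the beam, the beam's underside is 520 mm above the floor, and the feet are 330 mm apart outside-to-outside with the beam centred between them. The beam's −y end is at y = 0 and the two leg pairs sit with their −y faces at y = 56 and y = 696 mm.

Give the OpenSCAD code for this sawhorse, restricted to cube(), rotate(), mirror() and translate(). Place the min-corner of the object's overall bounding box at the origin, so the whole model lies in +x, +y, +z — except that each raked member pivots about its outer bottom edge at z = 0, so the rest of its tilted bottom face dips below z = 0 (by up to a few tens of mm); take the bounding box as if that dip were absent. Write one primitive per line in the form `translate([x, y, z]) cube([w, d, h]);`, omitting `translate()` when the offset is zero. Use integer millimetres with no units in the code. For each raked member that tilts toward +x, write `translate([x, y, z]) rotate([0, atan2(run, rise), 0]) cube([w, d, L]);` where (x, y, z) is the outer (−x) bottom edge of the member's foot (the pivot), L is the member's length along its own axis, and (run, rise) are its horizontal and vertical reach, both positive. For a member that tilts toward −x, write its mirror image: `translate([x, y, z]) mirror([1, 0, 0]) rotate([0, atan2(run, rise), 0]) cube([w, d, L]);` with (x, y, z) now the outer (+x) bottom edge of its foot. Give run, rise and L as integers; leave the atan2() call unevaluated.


// leg length = √(117² + 520²) = 533
// right-leg outer foot x = 2·117 + 96 = 330
// beam min-corner = (117, 0, 520)
translate([117, 0, 520]) cube([96, 790, 76]);
translate([0, 56, 0]) rotate([0, atan2(117, 520), 0]) cube([36, 38, 533]);
translate([330, 56, 0]) mirror([1, 0, 0]) rotate([0, atan2(117, 520), 0]) cube([36, 38, 533]);
translate([0, 696, 0]) rotate([0, atan2(117, 520), 0]) cube([36, 38, 533]);
translate([330, 696, 0]) mirror([1, 0, 0]) rotate([0, atan2(117, 520), 0]) cube([36, 38, 533]);


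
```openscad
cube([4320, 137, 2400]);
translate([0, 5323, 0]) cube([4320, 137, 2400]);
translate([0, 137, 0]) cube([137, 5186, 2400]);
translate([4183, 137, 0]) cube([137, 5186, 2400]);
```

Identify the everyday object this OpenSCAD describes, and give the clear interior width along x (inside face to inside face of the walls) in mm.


A house (or room) frame. The interior width is 4046 mm.

Four 2400 mm walls enclosing a rectangle with no floor or roof — a room or house frame. Outside width is 4320 mm and wall thickness is 137 mm, so the interior width is 4320 − 2 × 137 = 4046 mm.


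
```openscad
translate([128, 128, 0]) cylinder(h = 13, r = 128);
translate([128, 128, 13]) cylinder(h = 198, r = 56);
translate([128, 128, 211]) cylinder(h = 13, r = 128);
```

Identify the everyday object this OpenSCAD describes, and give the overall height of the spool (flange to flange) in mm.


A spool. The overall height is 224 mm.

Three coaxial cylinders, large–small–large — a spool. Two 13 mm flanges and a 198 mm core give 13 + 198 + 13 = 224 mm.


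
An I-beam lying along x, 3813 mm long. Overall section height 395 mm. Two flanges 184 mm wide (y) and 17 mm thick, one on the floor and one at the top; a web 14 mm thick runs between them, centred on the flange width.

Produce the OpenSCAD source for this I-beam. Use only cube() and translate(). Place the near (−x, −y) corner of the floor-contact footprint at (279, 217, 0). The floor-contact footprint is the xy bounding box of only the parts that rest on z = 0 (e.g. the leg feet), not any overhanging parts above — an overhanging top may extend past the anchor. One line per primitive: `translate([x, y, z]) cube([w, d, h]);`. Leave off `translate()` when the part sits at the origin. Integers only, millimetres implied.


translate([279, 217, 0]) cube([3813, 184, 17]);
translate([279, 302, 17]) cube([3813, 14, 361]);
translate([279, 217, 378]) cube([3813, 184, 17]);


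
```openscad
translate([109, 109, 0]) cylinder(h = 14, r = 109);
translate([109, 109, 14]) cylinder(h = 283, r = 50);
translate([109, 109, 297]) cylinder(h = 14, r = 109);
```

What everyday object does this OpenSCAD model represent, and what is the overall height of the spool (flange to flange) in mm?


A spool. The overall height is 311 mm.

Three coaxial cylinders, large–small–large — a spool. Two 14 mm flanges and a 283 mm core give 14 + 283 + 14 = 311 mm.


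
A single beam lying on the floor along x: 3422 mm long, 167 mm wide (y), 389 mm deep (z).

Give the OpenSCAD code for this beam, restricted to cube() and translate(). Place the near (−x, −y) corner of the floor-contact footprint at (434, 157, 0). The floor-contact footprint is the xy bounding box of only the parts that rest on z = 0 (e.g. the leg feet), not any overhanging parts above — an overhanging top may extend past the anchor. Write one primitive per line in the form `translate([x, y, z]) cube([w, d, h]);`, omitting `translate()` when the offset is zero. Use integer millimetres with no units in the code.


translate([434, 157, 0]) cube([3422, 167, 389]);


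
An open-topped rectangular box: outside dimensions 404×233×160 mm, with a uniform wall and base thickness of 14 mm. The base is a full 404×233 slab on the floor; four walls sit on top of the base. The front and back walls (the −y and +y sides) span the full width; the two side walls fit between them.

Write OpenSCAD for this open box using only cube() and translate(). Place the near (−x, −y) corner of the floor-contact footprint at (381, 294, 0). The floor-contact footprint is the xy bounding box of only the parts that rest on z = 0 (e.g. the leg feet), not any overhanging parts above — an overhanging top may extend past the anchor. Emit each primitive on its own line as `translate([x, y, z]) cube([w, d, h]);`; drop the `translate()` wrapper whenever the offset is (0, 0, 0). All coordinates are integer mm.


translate([381, 294, 0]) cube([404, 233, 14]);
translate([381, 294, 14]) cube([404, 14, 146]);
translate([381, 513, 14]) cube([404, 14, 146]);
translate([381, 308, 14]) cube([14, 205, 146]);
translate([771, 308, 14]) cube([14, 205, 146]);


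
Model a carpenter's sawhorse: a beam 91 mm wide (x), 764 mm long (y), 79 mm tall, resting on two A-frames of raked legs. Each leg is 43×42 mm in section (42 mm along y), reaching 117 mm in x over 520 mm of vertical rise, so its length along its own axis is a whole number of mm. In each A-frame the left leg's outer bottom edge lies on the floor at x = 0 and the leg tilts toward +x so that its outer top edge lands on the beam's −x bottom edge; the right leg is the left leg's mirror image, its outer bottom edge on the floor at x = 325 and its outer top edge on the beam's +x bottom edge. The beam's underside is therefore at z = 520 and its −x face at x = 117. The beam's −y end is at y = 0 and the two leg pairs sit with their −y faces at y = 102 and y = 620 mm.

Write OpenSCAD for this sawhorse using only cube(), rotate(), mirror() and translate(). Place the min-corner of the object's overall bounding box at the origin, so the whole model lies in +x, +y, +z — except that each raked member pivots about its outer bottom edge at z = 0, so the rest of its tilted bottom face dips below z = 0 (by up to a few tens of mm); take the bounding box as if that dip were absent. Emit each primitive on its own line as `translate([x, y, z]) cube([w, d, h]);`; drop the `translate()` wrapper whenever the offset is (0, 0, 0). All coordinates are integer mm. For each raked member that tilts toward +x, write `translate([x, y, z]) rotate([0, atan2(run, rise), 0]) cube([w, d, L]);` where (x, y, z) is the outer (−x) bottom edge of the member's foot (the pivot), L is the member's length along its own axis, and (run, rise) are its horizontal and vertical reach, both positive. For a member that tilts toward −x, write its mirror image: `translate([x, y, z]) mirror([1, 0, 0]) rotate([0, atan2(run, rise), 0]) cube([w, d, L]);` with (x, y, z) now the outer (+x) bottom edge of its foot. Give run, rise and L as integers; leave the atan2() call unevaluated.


translate([117, 0, 520]) cube([91, 764, 79]);
translate([0, 102, 0]) rotate([0, atan2(117, 520), 0]) cube([43, 42, 533]);
translate([325, 102, 0]) mirror([1, 0, 0]) rotate([0, atan2(117, 520), 0]) cube([43, 42, 533]);
translate([0, 620, 0]) rotate([0, atan2(117, 520), 0]) cube([43, 42, 533]);
translate([325, 620, 0]) mirror([1, 0, 0]) rotate([0, atan2(117, 520), 0]) cube([43, 42, 533]);
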